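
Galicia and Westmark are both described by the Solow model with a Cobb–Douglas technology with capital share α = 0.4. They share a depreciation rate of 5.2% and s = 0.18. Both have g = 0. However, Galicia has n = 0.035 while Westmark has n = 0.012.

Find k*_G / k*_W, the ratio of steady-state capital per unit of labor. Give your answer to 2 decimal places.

Steady-state k* = [s/(n + δ)]^(1/(1−α)), so the ratio is [ (s_G/(n + δ)_G) / (s_W/(n + δ)_W) ]^1.6667.
s_G/(n + δ)_G = 0.18/0.087 = 2.0690; s_W/(n + δ)_W = 0.18/0.064 = 2.8125.
Ratio = (2.0690/2.8125)^1.6667 = 0.7356^1.6667 ≈ 0.5994

k*_G / k*_W ≈ 0.60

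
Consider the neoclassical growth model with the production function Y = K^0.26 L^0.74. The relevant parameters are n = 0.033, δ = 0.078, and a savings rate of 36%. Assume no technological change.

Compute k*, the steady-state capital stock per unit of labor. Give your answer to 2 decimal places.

In steady state, investment equals break-even investment: s·k^α = (n + δ)·k.
Rearranging, k^(1−α) = s / (n + δ).
k^0.74 = 0.36 / (0.033 + 0.078) = 0.36 / 0.111 = 3.2432
k* = 3.2432^(1/0.74) ≈ 4.9035

k* = 4.90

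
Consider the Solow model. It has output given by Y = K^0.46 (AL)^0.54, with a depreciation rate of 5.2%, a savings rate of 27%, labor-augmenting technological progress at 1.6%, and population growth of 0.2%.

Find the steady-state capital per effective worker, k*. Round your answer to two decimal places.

k* ≈ 12.18

Steady state requires s·f(k) = (n + g + δ)·k, i.e. s·k^α = (n + g + δ)·k.
Dividing both sides by k: k^(1−α) = s / (n + g + δ).
k^0.54 = 0.27 / (0.002 + 0.016 + 0.052) = 0.27 / 0.070 = 3.8571
k* = 3.8571^(1/0.54) ≈ 12.1806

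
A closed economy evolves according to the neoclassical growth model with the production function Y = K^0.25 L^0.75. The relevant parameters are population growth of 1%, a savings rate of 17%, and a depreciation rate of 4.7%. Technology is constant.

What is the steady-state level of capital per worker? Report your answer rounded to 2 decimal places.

Steady state requires s·f(k) = (n + δ)·k, i.e. s·k^α = (n + δ)·k.
Rearranging, k^(1−α) = s / (n + δ).
k^0.75 = 0.17 / (0.010 + 0.047) = 0.17 / 0.057 = 2.9825
k* = 2.9825^(1/0.75) ≈ 4.2931

k* ≈ 4.29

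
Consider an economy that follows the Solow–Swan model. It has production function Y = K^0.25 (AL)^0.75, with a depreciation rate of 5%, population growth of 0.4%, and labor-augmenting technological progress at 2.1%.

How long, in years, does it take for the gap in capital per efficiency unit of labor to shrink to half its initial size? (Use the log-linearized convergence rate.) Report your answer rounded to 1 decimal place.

half-life ≈ 12.3 years

Near the steady state the convergence rate is λ = (1 − α)(n + g + δ).
λ = (1 − 0.25) × 0.075 = 0.75 × 0.075 = 0.05625
Half-life = ln 2 / λ = 0.6931 / 0.05625 ≈ 12.32 years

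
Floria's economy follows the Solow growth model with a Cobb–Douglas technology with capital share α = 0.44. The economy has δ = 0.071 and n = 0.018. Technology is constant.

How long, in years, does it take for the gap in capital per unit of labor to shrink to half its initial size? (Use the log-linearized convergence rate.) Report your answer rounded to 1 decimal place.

about 13.9 years

Near the steady state the convergence rate is λ = (1 − α)(n + δ).
λ = (1 − 0.44) × 0.089 = 0.56 × 0.089 = 0.04984
Half-life = ln 2 / λ = 0.6931 / 0.04984 ≈ 13.91 years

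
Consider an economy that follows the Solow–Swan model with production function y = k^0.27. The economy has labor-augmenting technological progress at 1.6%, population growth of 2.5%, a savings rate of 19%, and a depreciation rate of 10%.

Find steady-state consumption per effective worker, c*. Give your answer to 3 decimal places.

c* ≈ 0.904

At the steady state, Δk = 0, so s·k^α = (n + g + δ)·k.
Dividing both sides by k: k^(1−α) = s / (n + g + δ).
k^0.73 = 0.19 / (0.025 + 0.016 + 0.100) = 0.19 / 0.141 = 1.3475
k* = 1.3475^(1/0.73) ≈ 1.5047
y* = (k*)^α = 1.5047^0.27 ≈ 1.1166
c* = (1 − s)·y* = (1 − 0.19) × 1.1166 ≈ 0.9044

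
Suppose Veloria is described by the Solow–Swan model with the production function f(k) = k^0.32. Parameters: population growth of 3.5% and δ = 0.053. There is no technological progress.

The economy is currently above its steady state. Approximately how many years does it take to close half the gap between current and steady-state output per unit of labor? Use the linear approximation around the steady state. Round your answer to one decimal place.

about 11.6 years

Near the steady state the convergence rate is λ = (1 − α)(n + δ).
λ = (1 − 0.32) × 0.088 = 0.68 × 0.088 = 0.05984
Half-life = ln 2 / λ = 0.6931 / 0.05984 ≈ 11.58 years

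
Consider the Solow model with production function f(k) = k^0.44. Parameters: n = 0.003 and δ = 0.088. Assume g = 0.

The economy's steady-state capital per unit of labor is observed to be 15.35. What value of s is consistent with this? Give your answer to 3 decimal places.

s ≈ 0.420

At the steady state, Δk = 0, so s·k^α = (n + δ)·k.
So s / (n + δ) = (k*)^(1−α) = 15.35^0.56 = 4.6155.
Therefore s = 4.6155 × (n + δ) = 4.6155 × 0.091 = 0.4200.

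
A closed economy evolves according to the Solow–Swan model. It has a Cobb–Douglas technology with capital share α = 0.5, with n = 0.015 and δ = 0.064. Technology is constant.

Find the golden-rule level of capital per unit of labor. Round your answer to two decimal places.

The golden rule sets f'(k) = n + δ, i.e. α·k^(α−1) = n + δ.
So k^(1−α) = α / (n + δ) = 0.5 / 0.079 = 6.3291.
k_gold = 6.3291^(1/0.5) ≈ 40.0575

k_gold ≈ 40.06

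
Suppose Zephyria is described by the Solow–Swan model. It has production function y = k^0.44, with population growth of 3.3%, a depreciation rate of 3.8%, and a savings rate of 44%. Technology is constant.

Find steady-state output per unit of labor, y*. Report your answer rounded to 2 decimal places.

Steady state requires s·f(k) = (n + δ)·k, i.e. s·k^α = (n + δ)·k.
Dividing both sides by k: k^(1−α) = s / (n + δ).
k^0.56 = 0.44 / (0.033 + 0.038) = 0.44 / 0.071 = 6.1972
k* = 6.1972^(1/0.56) ≈ 25.9797
y* = (k*)^α = 25.9797^0.44 ≈ 4.1922

y* = 4.19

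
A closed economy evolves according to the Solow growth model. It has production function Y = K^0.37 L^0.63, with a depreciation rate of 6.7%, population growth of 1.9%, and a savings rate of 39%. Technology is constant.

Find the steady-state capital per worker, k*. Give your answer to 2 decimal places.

k* = 11.02

At the steady state, Δk = 0, so s·k^α = (n + δ)·k.
Dividing both sides by k: k^(1−α) = s / (n + δ).
k^0.63 = 0.39 / (0.019 + 0.067) = 0.39 / 0.086 = 4.5349
k* = 4.5349^(1/0.63) ≈ 11.0197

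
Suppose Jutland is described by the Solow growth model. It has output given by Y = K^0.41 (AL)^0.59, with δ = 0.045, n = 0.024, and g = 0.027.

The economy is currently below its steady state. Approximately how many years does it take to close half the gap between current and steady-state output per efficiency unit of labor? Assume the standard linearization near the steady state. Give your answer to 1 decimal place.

about 12.2 years

Near the steady state the convergence rate is λ = (1 − α)(n + g + δ).
λ = (1 − 0.41) × 0.096 = 0.59 × 0.096 = 0.05664
Half-life = ln 2 / λ = 0.6931 / 0.05664 ≈ 12.24 years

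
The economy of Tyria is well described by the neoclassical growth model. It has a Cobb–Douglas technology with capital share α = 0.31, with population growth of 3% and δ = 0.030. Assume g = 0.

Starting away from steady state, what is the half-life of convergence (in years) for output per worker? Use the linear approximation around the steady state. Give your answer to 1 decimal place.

Near the steady state the convergence rate is λ = (1 − α)(n + δ).
λ = (1 − 0.31) × 0.060 = 0.69 × 0.060 = 0.0414
Half-life = ln 2 / λ = 0.6931 / 0.0414 ≈ 16.74 years

about 16.7 years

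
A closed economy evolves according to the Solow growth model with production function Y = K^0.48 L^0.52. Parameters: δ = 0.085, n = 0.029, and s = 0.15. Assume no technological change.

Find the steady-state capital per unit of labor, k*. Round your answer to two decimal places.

k* ≈ 1.70

At the steady state, Δk = 0, so s·k^α = (n + δ)·k.
Dividing both sides by k: k^(1−α) = s / (n + δ).
k^0.52 = 0.15 / (0.029 + 0.085) = 0.15 / 0.114 = 1.3158
k* = 1.3158^(1/0.52) ≈ 1.6952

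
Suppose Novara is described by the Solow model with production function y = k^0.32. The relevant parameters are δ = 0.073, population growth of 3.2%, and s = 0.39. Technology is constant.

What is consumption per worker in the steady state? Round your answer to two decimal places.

c* = 1.13

Steady state requires s·f(k) = (n + δ)·k, i.e. s·k^α = (n + δ)·k.
Rearranging, k^(1−α) = s / (n + δ).
k^0.68 = 0.39 / (0.032 + 0.073) = 0.39 / 0.105 = 3.7143
k* = 3.7143^(1/0.68) ≈ 6.8874
y* = (k*)^α = 6.8874^0.32 ≈ 1.8543
c* = (1 − s)·y* = (1 − 0.39) × 1.8543 ≈ 1.1311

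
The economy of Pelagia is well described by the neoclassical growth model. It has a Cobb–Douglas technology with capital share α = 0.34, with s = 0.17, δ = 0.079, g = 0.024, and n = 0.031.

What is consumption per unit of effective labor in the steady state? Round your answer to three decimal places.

c* = 0.938

In steady state, investment equals break-even investment: s·k^α = (n + g + δ)·k.
Dividing both sides by k: k^(1−α) = s / (n + g + δ).
k^0.66 = 0.17 / (0.031 + 0.024 + 0.079) = 0.17 / 0.134 = 1.2687
k* = 1.2687^(1/0.66) ≈ 1.4342
y* = (k*)^α = 1.4342^0.34 ≈ 1.1304
c* = (1 − s)·y* = (1 − 0.17) × 1.1304 ≈ 0.9382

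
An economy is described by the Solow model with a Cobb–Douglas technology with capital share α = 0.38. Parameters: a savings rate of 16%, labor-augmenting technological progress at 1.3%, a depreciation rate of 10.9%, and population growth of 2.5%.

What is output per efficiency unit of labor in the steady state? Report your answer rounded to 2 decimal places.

y* ≈ 1.05

In steady state, investment equals break-even investment: s·k^α = (n + g + δ)·k.
Rearranging, k^(1−α) = s / (n + g + δ).
k^0.62 = 0.16 / (0.025 + 0.013 + 0.109) = 0.16 / 0.147 = 1.0884
k* = 1.0884^(1/0.62) ≈ 1.1464
y* = (k*)^α = 1.1464^0.38 ≈ 1.0533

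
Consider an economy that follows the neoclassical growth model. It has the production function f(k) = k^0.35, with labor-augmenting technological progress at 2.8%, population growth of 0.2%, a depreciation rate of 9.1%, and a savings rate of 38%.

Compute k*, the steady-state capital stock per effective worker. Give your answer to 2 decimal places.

k* = 5.82

At the steady state, Δk = 0, so s·k^α = (n + g + δ)·k.
Rearranging, k^(1−α) = s / (n + g + δ).
k^0.65 = 0.38 / (0.002 + 0.028 + 0.091) = 0.38 / 0.121 = 3.1405
k* = 3.1405^(1/0.65) ≈ 5.8159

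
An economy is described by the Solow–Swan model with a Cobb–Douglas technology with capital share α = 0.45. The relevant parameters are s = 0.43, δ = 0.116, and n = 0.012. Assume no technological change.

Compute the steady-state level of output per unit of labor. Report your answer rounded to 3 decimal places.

In steady state, investment equals break-even investment: s·k^α = (n + δ)·k.
Rearranging, k^(1−α) = s / (n + δ).
k^0.55 = 0.43 / (0.012 + 0.116) = 0.43 / 0.128 = 3.3594
k* = 3.3594^(1/0.55) ≈ 9.0540
y* = (k*)^α = 9.0540^0.45 ≈ 2.6951

y* = 2.695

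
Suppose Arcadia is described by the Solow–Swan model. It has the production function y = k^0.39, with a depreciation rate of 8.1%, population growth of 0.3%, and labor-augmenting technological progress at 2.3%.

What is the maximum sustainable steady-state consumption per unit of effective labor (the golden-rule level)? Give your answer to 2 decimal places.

At the golden rule, f'(k) = n + g + δ, so α·k^(α−1) = n + g + δ and k_gold = (α/(n + g + δ))^(1/(1−α)).
k_gold = (0.39/0.107)^(1/0.61) = 3.6449^1.6393 ≈ 8.3324
c_gold = f(k_gold) − (n + g + δ)·k_gold = 2.2861 − 0.107×8.3324 ≈ 1.3945

c_gold ≈ 1.39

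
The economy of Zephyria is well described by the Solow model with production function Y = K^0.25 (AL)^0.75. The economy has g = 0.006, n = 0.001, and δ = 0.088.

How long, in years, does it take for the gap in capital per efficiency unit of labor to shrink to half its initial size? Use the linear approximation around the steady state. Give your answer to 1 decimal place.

t_½ ≈ 9.7 years

Near the steady state the convergence rate is λ = (1 − α)(n + g + δ).
λ = (1 − 0.25) × 0.095 = 0.75 × 0.095 = 0.07125
Half-life = ln 2 / λ = 0.6931 / 0.07125 ≈ 9.73 years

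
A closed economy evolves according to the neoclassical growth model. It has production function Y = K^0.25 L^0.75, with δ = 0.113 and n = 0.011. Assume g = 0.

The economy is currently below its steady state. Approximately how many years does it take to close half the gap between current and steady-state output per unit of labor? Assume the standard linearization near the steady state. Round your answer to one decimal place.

t_½ ≈ 7.5 years

Near the steady state the convergence rate is λ = (1 − α)(n + δ).
λ = (1 − 0.25) × 0.124 = 0.75 × 0.124 = 0.0930
Half-life = ln 2 / λ = 0.6931 / 0.0930 ≈ 7.45 years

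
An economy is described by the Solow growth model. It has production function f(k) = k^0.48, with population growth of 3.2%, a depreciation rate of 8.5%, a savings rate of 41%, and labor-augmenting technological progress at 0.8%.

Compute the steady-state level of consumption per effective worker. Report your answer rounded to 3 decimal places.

c* = 1.766

At the steady state, Δk = 0, so s·k^α = (n + g + δ)·k.
Rearranging, k^(1−α) = s / (n + g + δ).
k^0.52 = 0.41 / (0.032 + 0.008 + 0.085) = 0.41 / 0.125 = 3.2800
k* = 3.2800^(1/0.52) ≈ 9.8190
y* = (k*)^α = 9.8190^0.48 ≈ 2.9936
c* = (1 − s)·y* = (1 − 0.41) × 2.9936 ≈ 1.7662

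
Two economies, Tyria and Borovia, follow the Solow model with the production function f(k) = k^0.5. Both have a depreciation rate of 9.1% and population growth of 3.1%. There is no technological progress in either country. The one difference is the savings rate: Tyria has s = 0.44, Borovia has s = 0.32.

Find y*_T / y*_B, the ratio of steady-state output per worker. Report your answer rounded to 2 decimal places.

Steady-state y* = [s/(n + δ)]^(α/(1−α)), so the ratio is [ (s_T/(n + δ)_T) / (s_B/(n + δ)_B) ]^1.
s_T/(n + δ)_T = 0.44/0.122 = 3.6066; s_B/(n + δ)_B = 0.32/0.122 = 2.6230.
Ratio = (3.6066/2.6230)^1 = 1.3750^1 ≈ 1.3750

y*_T / y*_B ≈ 1.38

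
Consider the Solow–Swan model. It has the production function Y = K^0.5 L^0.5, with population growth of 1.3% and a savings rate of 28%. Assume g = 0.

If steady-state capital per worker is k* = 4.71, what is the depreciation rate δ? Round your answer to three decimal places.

Steady state requires s·f(k) = (n + δ)·k, i.e. s·k^α = (n + δ)·k.
So s / (n + δ) = (k*)^(1−α) = 4.71^0.5 = 2.1703.
Therefore n + δ = s / 2.1703 = 0.28 / 2.1703 = 0.1290, so δ = 0.1290 − 0.013 = 0.1160.

δ ≈ 0.116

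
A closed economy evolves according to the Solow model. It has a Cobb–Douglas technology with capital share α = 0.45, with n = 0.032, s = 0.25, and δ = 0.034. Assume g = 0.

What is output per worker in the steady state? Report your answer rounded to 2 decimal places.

At the steady state, Δk = 0, so s·k^α = (n + δ)·k.
Dividing both sides by k: k^(1−α) = s / (n + δ).
k^0.55 = 0.25 / (0.032 + 0.034) = 0.25 / 0.066 = 3.7879
k* = 3.7879^(1/0.55) ≈ 11.2625
y* = (k*)^α = 11.2625^0.45 ≈ 2.9733

y* = 2.97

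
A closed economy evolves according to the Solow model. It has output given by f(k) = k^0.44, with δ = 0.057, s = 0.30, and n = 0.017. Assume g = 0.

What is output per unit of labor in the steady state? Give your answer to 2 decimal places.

Steady state requires s·f(k) = (n + δ)·k, i.e. s·k^α = (n + δ)·k.
Rearranging, k^(1−α) = s / (n + δ).
k^0.56 = 0.30 / (0.017 + 0.057) = 0.30 / 0.074 = 4.0541
k* = 4.0541^(1/0.56) ≈ 12.1766
y* = (k*)^α = 12.1766^0.44 ≈ 3.0035

y* ≈ 3.00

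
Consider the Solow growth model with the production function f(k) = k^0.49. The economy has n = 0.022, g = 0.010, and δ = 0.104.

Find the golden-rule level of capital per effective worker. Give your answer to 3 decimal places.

The golden rule sets f'(k) = n + g + δ, i.e. α·k^(α−1) = n + g + δ.
So k^(1−α) = α / (n + g + δ) = 0.49 / 0.136 = 3.6029.
k_gold = 3.6029^(1/0.51) ≈ 12.3445

k_gold ≈ 12.345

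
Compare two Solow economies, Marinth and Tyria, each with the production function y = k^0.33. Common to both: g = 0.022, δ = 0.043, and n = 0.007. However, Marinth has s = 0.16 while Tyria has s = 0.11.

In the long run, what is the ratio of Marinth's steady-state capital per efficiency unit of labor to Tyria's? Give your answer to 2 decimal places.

ratio ≈ 1.75

Steady-state k* = [s/(n + g + δ)]^(1/(1−α)), so the ratio is [ (s_M/(n + g + δ)_M) / (s_T/(n + g + δ)_T) ]^1.4925.
s_M/(n + g + δ)_M = 0.16/0.072 = 2.2222; s_T/(n + g + δ)_T = 0.11/0.072 = 1.5278.
Ratio = (2.2222/1.5278)^1.4925 = 1.4545^1.4925 ≈ 1.7492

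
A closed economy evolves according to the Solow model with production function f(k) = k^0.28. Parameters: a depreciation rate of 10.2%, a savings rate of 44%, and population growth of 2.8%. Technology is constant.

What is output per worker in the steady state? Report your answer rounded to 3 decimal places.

y* ≈ 1.607

At the steady state, Δk = 0, so s·k^α = (n + δ)·k.
Dividing both sides by k: k^(1−α) = s / (n + δ).
k^0.72 = 0.44 / (0.028 + 0.102) = 0.44 / 0.130 = 3.3846
k* = 3.3846^(1/0.72) ≈ 5.4378
y* = (k*)^α = 5.4378^0.28 ≈ 1.6066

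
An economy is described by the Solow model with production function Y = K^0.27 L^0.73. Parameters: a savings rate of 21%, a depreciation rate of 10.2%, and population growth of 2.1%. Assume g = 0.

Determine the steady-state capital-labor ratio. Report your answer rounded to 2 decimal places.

k* ≈ 2.08

Steady state requires s·f(k) = (n + δ)·k, i.e. s·k^α = (n + δ)·k.
Rearranging, k^(1−α) = s / (n + δ).
k^0.73 = 0.21 / (0.021 + 0.102) = 0.21 / 0.123 = 1.7073
k* = 1.7073^(1/0.73) ≈ 2.0808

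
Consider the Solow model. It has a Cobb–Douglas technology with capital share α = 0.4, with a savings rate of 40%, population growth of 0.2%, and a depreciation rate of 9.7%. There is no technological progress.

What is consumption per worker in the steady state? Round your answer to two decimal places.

Steady state requires s·f(k) = (n + δ)·k, i.e. s·k^α = (n + δ)·k.
Dividing both sides by k: k^(1−α) = s / (n + δ).
k^0.6 = 0.40 / (0.002 + 0.097) = 0.40 / 0.099 = 4.0404
k* = 4.0404^(1/0.6) ≈ 10.2496
y* = (k*)^α = 10.2496^0.4 ≈ 2.5368
c* = (1 − s)·y* = (1 − 0.40) × 2.5368 ≈ 1.5221

c* = 1.52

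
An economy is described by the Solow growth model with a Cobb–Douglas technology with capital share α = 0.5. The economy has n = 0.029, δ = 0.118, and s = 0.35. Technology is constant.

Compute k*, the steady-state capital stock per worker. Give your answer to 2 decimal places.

k* ≈ 5.67

In steady state, investment equals break-even investment: s·k^α = (n + δ)·k.
Dividing both sides by k: k^(1−α) = s / (n + δ).
k^0.5 = 0.35 / (0.029 + 0.118) = 0.35 / 0.147 = 2.3810
k* = 2.3810^(1/0.5) ≈ 5.6692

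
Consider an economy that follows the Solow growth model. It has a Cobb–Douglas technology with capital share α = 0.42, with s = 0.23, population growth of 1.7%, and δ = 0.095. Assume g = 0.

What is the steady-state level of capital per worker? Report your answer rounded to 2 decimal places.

k* ≈ 3.46

In steady state, investment equals break-even investment: s·k^α = (n + δ)·k.
Dividing both sides by k: k^(1−α) = s / (n + δ).
k^0.58 = 0.23 / (0.017 + 0.095) = 0.23 / 0.112 = 2.0536
k* = 2.0536^(1/0.58) ≈ 3.4580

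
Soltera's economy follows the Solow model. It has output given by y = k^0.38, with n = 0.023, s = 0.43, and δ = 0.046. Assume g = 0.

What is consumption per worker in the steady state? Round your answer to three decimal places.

Steady state requires s·f(k) = (n + δ)·k, i.e. s·k^α = (n + δ)·k.
Rearranging, k^(1−α) = s / (n + δ).
k^0.62 = 0.43 / (0.023 + 0.046) = 0.43 / 0.069 = 6.2319
k* = 6.2319^(1/0.62) ≈ 19.1270
y* = (k*)^α = 19.1270^0.38 ≈ 3.0692
c* = (1 − s)·y* = (1 − 0.43) × 3.0692 ≈ 1.7494

c* ≈ 1.749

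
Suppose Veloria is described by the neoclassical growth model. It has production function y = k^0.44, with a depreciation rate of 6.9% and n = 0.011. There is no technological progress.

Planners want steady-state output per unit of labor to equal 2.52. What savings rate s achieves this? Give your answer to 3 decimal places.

s ≈ 0.259

In steady state, investment equals break-even investment: s·k^α = (n + δ)·k.
Since y* = [s/(n + δ)]^(α/(1−α)), we have s/(n + δ) = (y*)^((1−α)/α) = 2.52^1.2727 = 3.2424.
Therefore s = 3.2424 × (n + δ) = 3.2424 × 0.080 = 0.2594.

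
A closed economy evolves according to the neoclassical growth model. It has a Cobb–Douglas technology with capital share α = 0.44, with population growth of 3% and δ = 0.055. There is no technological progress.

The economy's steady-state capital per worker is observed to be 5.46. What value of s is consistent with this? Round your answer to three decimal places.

s ≈ 0.220

At the steady state, Δk = 0, so s·k^α = (n + δ)·k.
So s / (n + δ) = (k*)^(1−α) = 5.46^0.56 = 2.5872.
Therefore s = 2.5872 × (n + δ) = 2.5872 × 0.085 = 0.2199.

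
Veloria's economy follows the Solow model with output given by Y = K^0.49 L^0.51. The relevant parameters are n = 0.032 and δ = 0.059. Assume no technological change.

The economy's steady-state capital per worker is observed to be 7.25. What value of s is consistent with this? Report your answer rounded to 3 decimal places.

s ≈ 0.250

Steady state requires s·f(k) = (n + δ)·k, i.e. s·k^α = (n + δ)·k.
So s / (n + δ) = (k*)^(1−α) = 7.25^0.51 = 2.7465.
Therefore s = 2.7465 × (n + δ) = 2.7465 × 0.091 = 0.2499.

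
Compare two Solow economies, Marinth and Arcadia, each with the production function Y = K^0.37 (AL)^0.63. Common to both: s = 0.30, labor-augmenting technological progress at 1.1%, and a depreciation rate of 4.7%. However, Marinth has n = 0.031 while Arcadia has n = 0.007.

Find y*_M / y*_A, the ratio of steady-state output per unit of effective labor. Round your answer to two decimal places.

y*_M / y*_A ≈ 0.83

Steady-state y* = [s/(n + g + δ)]^(α/(1−α)), so the ratio is [ (s_M/(n + g + δ)_M) / (s_A/(n + g + δ)_A) ]^0.5873.
s_M/(n + g + δ)_M = 0.30/0.089 = 3.3708; s_A/(n + g + δ)_A = 0.30/0.065 = 4.6154.
Ratio = (3.3708/4.6154)^0.5873 = 0.7303^0.5873 ≈ 0.8314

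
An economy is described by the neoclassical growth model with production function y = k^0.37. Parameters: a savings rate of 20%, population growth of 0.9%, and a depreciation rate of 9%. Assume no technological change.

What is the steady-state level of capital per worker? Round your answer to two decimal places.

Steady state requires s·f(k) = (n + δ)·k, i.e. s·k^α = (n + δ)·k.
Dividing both sides by k: k^(1−α) = s / (n + δ).
k^0.63 = 0.20 / (0.009 + 0.090) = 0.20 / 0.099 = 2.0202
k* = 2.0202^(1/0.63) ≈ 3.0532

k* ≈ 3.05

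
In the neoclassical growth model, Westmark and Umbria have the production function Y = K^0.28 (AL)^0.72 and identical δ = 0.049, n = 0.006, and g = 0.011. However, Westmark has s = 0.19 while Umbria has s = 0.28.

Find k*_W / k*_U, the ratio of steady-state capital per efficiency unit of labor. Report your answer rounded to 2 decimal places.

k*_W / k*_U ≈ 0.58

Steady-state k* = [s/(n + g + δ)]^(1/(1−α)), so the ratio is [ (s_W/(n + g + δ)_W) / (s_U/(n + g + δ)_U) ]^1.3889.
s_W/(n + g + δ)_W = 0.19/0.066 = 2.8788; s_U/(n + g + δ)_U = 0.28/0.066 = 4.2424.
Ratio = (2.8788/4.2424)^1.3889 = 0.6786^1.3889 ≈ 0.5836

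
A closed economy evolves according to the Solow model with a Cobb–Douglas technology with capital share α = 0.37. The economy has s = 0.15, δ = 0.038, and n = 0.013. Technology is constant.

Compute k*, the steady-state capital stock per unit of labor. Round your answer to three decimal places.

k* ≈ 5.542

In steady state, investment equals break-even investment: s·k^α = (n + δ)·k.
Dividing both sides by k: k^(1−α) = s / (n + δ).
k^0.63 = 0.15 / (0.013 + 0.038) = 0.15 / 0.051 = 2.9412
k* = 2.9412^(1/0.63) ≈ 5.5423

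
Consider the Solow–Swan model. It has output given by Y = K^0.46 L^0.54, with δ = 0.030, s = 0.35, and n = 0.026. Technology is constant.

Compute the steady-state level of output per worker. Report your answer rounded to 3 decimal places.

At the steady state, Δk = 0, so s·k^α = (n + δ)·k.
Dividing both sides by k: k^(1−α) = s / (n + δ).
k^0.54 = 0.35 / (0.026 + 0.030) = 0.35 / 0.056 = 6.2500
k* = 6.2500^(1/0.54) ≈ 29.7750
y* = (k*)^α = 29.7750^0.46 ≈ 4.7640

y* ≈ 4.764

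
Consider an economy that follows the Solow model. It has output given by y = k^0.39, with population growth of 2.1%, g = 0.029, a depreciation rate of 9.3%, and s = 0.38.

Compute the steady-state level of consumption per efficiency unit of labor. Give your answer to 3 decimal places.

Steady state requires s·f(k) = (n + g + δ)·k, i.e. s·k^α = (n + g + δ)·k.
Rearranging, k^(1−α) = s / (n + g + δ).
k^0.61 = 0.38 / (0.021 + 0.029 + 0.093) = 0.38 / 0.143 = 2.6573
k* = 2.6573^(1/0.61) ≈ 4.9637
y* = (k*)^α = 4.9637^0.39 ≈ 1.8679
c* = (1 − s)·y* = (1 − 0.38) × 1.8679 ≈ 1.1581

c* ≈ 1.158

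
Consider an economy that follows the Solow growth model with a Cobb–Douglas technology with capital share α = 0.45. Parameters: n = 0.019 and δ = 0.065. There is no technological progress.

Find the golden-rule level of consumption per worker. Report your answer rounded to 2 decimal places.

c_gold ≈ 2.17

At the golden rule, f'(k) = n + δ, so α·k^(α−1) = n + δ and k_gold = (α/(n + δ))^(1/(1−α)).
k_gold = (0.45/0.084)^(1/0.55) = 5.3571^1.8182 ≈ 21.1514
c_gold = f(k_gold) − (n + δ)·k_gold = 3.9482 − 0.084×21.1514 ≈ 2.1715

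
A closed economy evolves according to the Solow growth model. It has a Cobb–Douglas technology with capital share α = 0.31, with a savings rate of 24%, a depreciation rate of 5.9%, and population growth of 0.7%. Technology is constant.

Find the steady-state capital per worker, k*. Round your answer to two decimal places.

Steady state requires s·f(k) = (n + δ)·k, i.e. s·k^α = (n + δ)·k.
Rearranging, k^(1−α) = s / (n + δ).
k^0.69 = 0.24 / (0.007 + 0.059) = 0.24 / 0.066 = 3.6364
k* = 3.6364^(1/0.69) ≈ 6.4948

k* ≈ 6.49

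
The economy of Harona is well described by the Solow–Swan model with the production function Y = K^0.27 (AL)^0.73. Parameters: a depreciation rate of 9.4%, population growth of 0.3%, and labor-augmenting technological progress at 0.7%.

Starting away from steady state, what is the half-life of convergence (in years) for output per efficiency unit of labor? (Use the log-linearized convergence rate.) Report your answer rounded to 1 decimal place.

about 9.1 years

Near the steady state the convergence rate is λ = (1 − α)(n + g + δ).
λ = (1 − 0.27) × 0.104 = 0.73 × 0.104 = 0.07592
Half-life = ln 2 / λ = 0.6931 / 0.07592 ≈ 9.13 years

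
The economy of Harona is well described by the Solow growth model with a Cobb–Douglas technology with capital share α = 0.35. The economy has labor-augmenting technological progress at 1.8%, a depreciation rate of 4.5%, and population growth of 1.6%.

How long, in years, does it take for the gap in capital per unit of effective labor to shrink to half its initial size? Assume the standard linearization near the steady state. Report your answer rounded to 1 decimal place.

half-life ≈ 13.5 years

Near the steady state the convergence rate is λ = (1 − α)(n + g + δ).
λ = (1 − 0.35) × 0.079 = 0.65 × 0.079 = 0.05135
Half-life = ln 2 / λ = 0.6931 / 0.05135 ≈ 13.50 years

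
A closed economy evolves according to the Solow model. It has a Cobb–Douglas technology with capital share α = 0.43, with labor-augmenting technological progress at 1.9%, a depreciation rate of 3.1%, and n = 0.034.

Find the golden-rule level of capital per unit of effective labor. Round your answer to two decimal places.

The golden rule sets f'(k) = n + g + δ, i.e. α·k^(α−1) = n + g + δ.
So k^(1−α) = α / (n + g + δ) = 0.43 / 0.084 = 5.1190.
k_gold = 5.1190^(1/0.57) ≈ 17.5463

k_gold ≈ 17.55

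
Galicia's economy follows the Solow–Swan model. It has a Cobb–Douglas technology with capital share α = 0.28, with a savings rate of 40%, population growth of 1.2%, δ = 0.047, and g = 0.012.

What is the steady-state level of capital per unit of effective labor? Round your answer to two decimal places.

k* = 11.04

Steady state requires s·f(k) = (n + g + δ)·k, i.e. s·k^α = (n + g + δ)·k.
Dividing both sides by k: k^(1−α) = s / (n + g + δ).
k^0.72 = 0.40 / (0.012 + 0.012 + 0.047) = 0.40 / 0.071 = 5.6338
k* = 5.6338^(1/0.72) ≈ 11.0352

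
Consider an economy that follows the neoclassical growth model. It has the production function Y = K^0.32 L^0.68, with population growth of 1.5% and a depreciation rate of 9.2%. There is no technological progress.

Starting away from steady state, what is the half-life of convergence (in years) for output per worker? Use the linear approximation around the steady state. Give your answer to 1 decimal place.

about 9.5 years

Near the steady state the convergence rate is λ = (1 − α)(n + δ).
λ = (1 − 0.32) × 0.107 = 0.68 × 0.107 = 0.07276
Half-life = ln 2 / λ = 0.6931 / 0.07276 ≈ 9.53 years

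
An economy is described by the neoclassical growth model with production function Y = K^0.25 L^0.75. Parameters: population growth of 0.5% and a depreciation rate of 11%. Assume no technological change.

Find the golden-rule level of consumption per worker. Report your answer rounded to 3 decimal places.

At the golden rule, f'(k) = n + δ, so α·k^(α−1) = n + δ and k_gold = (α/(n + δ))^(1/(1−α)).
k_gold = (0.25/0.115)^(1/0.75) = 2.1739^1.3333 ≈ 2.8161
c_gold = f(k_gold) − (n + δ)·k_gold = 1.2954 − 0.115×2.8161 ≈ 0.9715

c_gold ≈ 0.972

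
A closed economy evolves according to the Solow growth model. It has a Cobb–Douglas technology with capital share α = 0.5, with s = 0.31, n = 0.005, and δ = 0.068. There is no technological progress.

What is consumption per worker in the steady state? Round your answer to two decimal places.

c* ≈ 2.93

Steady state requires s·f(k) = (n + δ)·k, i.e. s·k^α = (n + δ)·k.
Dividing both sides by k: k^(1−α) = s / (n + δ).
k^0.5 = 0.31 / (0.005 + 0.068) = 0.31 / 0.073 = 4.2466
k* = 4.2466^(1/0.5) ≈ 18.0336
y* = (k*)^α = 18.0336^0.5 ≈ 4.2466
c* = (1 − s)·y* = (1 − 0.31) × 4.2466 ≈ 2.9302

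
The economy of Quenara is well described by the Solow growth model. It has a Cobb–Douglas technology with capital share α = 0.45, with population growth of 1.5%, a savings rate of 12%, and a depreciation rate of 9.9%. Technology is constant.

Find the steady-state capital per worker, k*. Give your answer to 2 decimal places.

In steady state, investment equals break-even investment: s·k^α = (n + δ)·k.
Rearranging, k^(1−α) = s / (n + δ).
k^0.55 = 0.12 / (0.015 + 0.099) = 0.12 / 0.114 = 1.0526
k* = 1.0526^(1/0.55) ≈ 1.0977

k* ≈ 1.10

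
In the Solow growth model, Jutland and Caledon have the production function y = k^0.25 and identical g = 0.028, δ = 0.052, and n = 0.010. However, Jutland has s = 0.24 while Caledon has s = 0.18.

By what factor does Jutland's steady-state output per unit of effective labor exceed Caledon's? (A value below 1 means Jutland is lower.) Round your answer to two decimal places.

y*_J / y*_C ≈ 1.10

Steady-state y* = [s/(n + g + δ)]^(α/(1−α)), so the ratio is [ (s_J/(n + g + δ)_J) / (s_C/(n + g + δ)_C) ]^0.3333.
s_J/(n + g + δ)_J = 0.24/0.090 = 2.6667; s_C/(n + g + δ)_C = 0.18/0.090 = 2.0000.
Ratio = (2.6667/2.0000)^0.3333 = 1.3334^0.3333 ≈ 1.1007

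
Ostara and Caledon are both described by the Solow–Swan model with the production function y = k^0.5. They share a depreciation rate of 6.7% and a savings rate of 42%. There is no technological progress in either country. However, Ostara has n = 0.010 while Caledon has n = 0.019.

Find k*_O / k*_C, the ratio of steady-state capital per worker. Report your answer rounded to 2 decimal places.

Steady-state k* = [s/(n + δ)]^(1/(1−α)), so the ratio is [ (s_O/(n + δ)_O) / (s_C/(n + δ)_C) ]^2.
s_O/(n + δ)_O = 0.42/0.077 = 5.4545; s_C/(n + δ)_C = 0.42/0.086 = 4.8837.
Ratio = (5.4545/4.8837)^2 = 1.1169^2 ≈ 1.2475

k*_O / k*_C ≈ 1.25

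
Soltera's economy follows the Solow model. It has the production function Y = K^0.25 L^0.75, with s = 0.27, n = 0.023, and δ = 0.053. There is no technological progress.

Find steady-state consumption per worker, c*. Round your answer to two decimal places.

Steady state requires s·f(k) = (n + δ)·k, i.e. s·k^α = (n + δ)·k.
Rearranging, k^(1−α) = s / (n + δ).
k^0.75 = 0.27 / (0.023 + 0.053) = 0.27 / 0.076 = 3.5526
k* = 3.5526^(1/0.75) ≈ 5.4208
y* = (k*)^α = 5.4208^0.25 ≈ 1.5259
c* = (1 − s)·y* = (1 − 0.27) × 1.5259 ≈ 1.1139

c* ≈ 1.11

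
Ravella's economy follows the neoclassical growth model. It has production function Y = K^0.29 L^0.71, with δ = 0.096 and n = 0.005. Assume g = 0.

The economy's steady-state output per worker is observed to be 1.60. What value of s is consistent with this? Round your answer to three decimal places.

Steady state requires s·f(k) = (n + δ)·k, i.e. s·k^α = (n + δ)·k.
Since y* = [s/(n + δ)]^(α/(1−α)), we have s/(n + δ) = (y*)^((1−α)/α) = 1.60^2.4483 = 3.1604.
Therefore s = 3.1604 × (n + δ) = 3.1604 × 0.101 = 0.3192.

s ≈ 0.319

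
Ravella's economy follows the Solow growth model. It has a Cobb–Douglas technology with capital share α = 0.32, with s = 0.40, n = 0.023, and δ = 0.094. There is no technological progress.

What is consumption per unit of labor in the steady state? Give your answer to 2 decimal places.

c* ≈ 1.07

Steady state requires s·f(k) = (n + δ)·k, i.e. s·k^α = (n + δ)·k.
Dividing both sides by k: k^(1−α) = s / (n + δ).
k^0.68 = 0.40 / (0.023 + 0.094) = 0.40 / 0.117 = 3.4188
k* = 3.4188^(1/0.68) ≈ 6.0969
y* = (k*)^α = 6.0969^0.32 ≈ 1.7833
c* = (1 − s)·y* = (1 − 0.40) × 1.7833 ≈ 1.0700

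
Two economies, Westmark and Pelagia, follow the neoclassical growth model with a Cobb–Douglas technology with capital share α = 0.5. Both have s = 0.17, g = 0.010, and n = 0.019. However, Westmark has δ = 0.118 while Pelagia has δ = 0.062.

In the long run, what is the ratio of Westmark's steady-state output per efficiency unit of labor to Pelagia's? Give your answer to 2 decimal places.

Steady-state y* = [s/(n + g + δ)]^(α/(1−α)), so the ratio is [ (s_W/(n + g + δ)_W) / (s_P/(n + g + δ)_P) ]^1.
s_W/(n + g + δ)_W = 0.17/0.147 = 1.1565; s_P/(n + g + δ)_P = 0.17/0.091 = 1.8681.
Ratio = (1.1565/1.8681)^1 = 0.6191^1 ≈ 0.6191

y*_W / y*_P ≈ 0.62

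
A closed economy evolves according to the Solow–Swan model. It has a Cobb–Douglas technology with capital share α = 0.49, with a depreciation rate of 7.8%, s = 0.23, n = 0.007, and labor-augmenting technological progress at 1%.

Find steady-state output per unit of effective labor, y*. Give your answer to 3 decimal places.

At the steady state, Δk = 0, so s·k^α = (n + g + δ)·k.
Rearranging, k^(1−α) = s / (n + g + δ).
k^0.51 = 0.23 / (0.007 + 0.010 + 0.078) = 0.23 / 0.095 = 2.4211
k* = 2.4211^(1/0.51) ≈ 5.6620
y* = (k*)^α = 5.6620^0.49 ≈ 2.3386

y* ≈ 2.339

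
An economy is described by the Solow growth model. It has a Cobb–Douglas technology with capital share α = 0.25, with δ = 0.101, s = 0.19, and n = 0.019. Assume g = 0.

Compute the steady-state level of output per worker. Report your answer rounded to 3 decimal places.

At the steady state, Δk = 0, so s·k^α = (n + δ)·k.
Rearranging, k^(1−α) = s / (n + δ).
k^0.75 = 0.19 / (0.019 + 0.101) = 0.19 / 0.120 = 1.5833
k* = 1.5833^(1/0.75) ≈ 1.8454
y* = (k*)^α = 1.8454^0.25 ≈ 1.1655

y* = 1.166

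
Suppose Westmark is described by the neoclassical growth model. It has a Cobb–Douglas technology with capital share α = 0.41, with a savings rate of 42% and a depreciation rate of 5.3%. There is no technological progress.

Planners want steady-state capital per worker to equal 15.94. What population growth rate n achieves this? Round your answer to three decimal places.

Steady state requires s·f(k) = (n + δ)·k, i.e. s·k^α = (n + δ)·k.
So s / (n + δ) = (k*)^(1−α) = 15.94^0.59 = 5.1223.
Therefore n + δ = s / 5.1223 = 0.42 / 5.1223 = 0.0820, so n = 0.0820 − 0.053 = 0.0290.

n ≈ 0.029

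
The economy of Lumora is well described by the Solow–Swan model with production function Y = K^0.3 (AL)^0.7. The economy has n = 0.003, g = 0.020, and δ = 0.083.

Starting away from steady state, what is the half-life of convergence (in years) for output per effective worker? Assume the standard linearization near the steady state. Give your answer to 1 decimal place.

t_½ ≈ 9.3 years

Near the steady state the convergence rate is λ = (1 − α)(n + g + δ).
λ = (1 − 0.3) × 0.106 = 0.7 × 0.106 = 0.0742
Half-life = ln 2 / λ = 0.6931 / 0.0742 ≈ 9.34 years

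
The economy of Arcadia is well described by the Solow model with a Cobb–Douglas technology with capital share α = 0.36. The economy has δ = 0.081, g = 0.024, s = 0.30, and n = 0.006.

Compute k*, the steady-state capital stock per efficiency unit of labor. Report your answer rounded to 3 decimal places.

k* = 4.728

At the steady state, Δk = 0, so s·k^α = (n + g + δ)·k.
Dividing both sides by k: k^(1−α) = s / (n + g + δ).
k^0.64 = 0.30 / (0.006 + 0.024 + 0.081) = 0.30 / 0.111 = 2.7027
k* = 2.7027^(1/0.64) ≈ 4.7281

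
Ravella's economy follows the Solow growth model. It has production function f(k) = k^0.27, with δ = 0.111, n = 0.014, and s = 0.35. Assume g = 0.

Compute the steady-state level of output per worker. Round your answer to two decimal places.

y* = 1.46

In steady state, investment equals break-even investment: s·k^α = (n + δ)·k.
Rearranging, k^(1−α) = s / (n + δ).
k^0.73 = 0.35 / (0.014 + 0.111) = 0.35 / 0.125 = 2.8000
k* = 2.8000^(1/0.73) ≈ 4.0977
y* = (k*)^α = 4.0977^0.27 ≈ 1.4635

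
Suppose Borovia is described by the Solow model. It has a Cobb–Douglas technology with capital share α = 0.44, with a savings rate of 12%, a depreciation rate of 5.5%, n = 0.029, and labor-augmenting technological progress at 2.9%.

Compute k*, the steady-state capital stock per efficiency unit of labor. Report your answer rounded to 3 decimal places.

Steady state requires s·f(k) = (n + g + δ)·k, i.e. s·k^α = (n + g + δ)·k.
Rearranging, k^(1−α) = s / (n + g + δ).
k^0.56 = 0.12 / (0.029 + 0.029 + 0.055) = 0.12 / 0.113 = 1.0619
k* = 1.0619^(1/0.56) ≈ 1.1132

k* = 1.113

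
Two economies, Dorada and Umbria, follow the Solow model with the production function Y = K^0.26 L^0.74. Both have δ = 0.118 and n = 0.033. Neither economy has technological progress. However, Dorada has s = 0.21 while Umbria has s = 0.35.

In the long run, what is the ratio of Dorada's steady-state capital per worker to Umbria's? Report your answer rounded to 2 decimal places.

k*_D / k*_U ≈ 0.50

Steady-state k* = [s/(n + δ)]^(1/(1−α)), so the ratio is [ (s_D/(n + δ)_D) / (s_U/(n + δ)_U) ]^1.3514.
s_D/(n + δ)_D = 0.21/0.151 = 1.3907; s_U/(n + δ)_U = 0.35/0.151 = 2.3179.
Ratio = (1.3907/2.3179)^1.3514 = 0.6000^1.3514 ≈ 0.5014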